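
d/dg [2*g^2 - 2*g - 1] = 4*g - 2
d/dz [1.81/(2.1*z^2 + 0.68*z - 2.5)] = (-7.602*z - 1.2308)/(2.1*z^2 + 0.68*z - 2.5)^2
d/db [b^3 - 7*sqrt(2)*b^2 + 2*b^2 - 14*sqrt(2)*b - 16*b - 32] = 3*b^2 - 14*sqrt(2)*b + 4*b - 14*sqrt(2) - 16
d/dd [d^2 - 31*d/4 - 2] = 2*d - 31/4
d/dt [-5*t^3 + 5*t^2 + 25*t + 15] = -15*t^2 + 10*t + 25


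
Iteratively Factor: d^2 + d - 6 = (d + 3)*(d - 2)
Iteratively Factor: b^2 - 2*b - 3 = (b - 3)*(b + 1)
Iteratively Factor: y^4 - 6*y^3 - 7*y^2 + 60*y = (y + 3)*(y^3 - 9*y^2 + 20*y) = y*(y + 3)*(y^2 - 9*y + 20) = y*(y - 4)*(y + 3)*(y - 5)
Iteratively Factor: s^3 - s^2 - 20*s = (s - 5)*(s^2 + 4*s) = (s - 5)*(s + 4)*(s)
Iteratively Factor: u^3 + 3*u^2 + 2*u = (u + 1)*(u^2 + 2*u) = (u + 1)*(u + 2)*(u)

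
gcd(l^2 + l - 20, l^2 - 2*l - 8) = l - 4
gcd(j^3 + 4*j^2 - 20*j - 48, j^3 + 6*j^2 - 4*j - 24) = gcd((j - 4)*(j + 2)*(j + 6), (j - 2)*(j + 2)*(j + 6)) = j^2 + 8*j + 12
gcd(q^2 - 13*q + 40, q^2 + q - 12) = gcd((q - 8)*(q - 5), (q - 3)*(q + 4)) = 1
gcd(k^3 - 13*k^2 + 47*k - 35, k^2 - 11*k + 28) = k - 7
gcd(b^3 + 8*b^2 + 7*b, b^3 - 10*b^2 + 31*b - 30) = 1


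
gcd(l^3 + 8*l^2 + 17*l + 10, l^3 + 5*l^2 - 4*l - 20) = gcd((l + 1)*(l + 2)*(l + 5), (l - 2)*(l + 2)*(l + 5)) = l^2 + 7*l + 10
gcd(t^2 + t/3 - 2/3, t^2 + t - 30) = 1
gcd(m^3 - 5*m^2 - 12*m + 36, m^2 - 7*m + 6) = m - 6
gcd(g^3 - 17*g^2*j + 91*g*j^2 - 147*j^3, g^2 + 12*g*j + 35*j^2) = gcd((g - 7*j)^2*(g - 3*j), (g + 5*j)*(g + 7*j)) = 1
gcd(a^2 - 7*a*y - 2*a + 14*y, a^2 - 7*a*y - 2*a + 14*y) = -a^2 + 7*a*y + 2*a - 14*y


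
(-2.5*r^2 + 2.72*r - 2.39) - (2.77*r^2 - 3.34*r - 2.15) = -5.27*r^2 + 6.06*r - 0.24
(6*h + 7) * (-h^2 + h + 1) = -6*h^3 - h^2 + 13*h + 7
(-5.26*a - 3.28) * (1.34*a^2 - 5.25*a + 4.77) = -7.0484*a^3 + 23.2198*a^2 - 7.8702*a - 15.6456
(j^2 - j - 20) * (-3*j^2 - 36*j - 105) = -3*j^4 - 33*j^3 - 9*j^2 + 825*j + 2100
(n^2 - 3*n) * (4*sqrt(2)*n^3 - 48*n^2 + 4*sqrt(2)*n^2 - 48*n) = 4*sqrt(2)*n^5 - 48*n^4 - 8*sqrt(2)*n^4 - 12*sqrt(2)*n^3 + 96*n^3 + 144*n^2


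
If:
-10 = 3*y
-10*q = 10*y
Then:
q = 10/3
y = -10/3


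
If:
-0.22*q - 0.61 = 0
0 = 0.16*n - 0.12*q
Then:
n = -2.08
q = -2.77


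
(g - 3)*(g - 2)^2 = g^3 - 7*g^2 + 16*g - 12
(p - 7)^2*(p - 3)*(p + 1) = p^4 - 16*p^3 + 74*p^2 - 56*p - 147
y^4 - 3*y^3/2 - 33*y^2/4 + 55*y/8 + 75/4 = (y - 5/2)^2*(y + 3/2)*(y + 2)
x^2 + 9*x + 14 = (x + 2)*(x + 7)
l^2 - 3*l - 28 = (l - 7)*(l + 4)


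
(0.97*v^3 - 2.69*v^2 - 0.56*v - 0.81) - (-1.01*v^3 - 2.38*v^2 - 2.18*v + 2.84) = 1.98*v^3 - 0.31*v^2 + 1.62*v - 3.65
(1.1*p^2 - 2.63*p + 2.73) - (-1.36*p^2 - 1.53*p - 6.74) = 2.46*p^2 - 1.1*p + 9.47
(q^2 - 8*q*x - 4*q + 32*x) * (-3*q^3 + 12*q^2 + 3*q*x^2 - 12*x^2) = -3*q^5 + 24*q^4*x + 24*q^4 + 3*q^3*x^2 - 192*q^3*x - 48*q^3 - 24*q^2*x^3 - 24*q^2*x^2 + 384*q^2*x + 192*q*x^3 + 48*q*x^2 - 384*x^3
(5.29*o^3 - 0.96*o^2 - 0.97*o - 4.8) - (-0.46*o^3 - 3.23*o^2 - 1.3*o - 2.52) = 5.75*o^3 + 2.27*o^2 + 0.33*o - 2.28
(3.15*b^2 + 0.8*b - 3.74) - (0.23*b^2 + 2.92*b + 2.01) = 2.92*b^2 - 2.12*b - 5.75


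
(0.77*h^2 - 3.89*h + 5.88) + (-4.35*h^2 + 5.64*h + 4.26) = -3.58*h^2 + 1.75*h + 10.14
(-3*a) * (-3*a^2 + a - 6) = 9*a^3 - 3*a^2 + 18*a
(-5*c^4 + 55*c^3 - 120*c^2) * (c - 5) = -5*c^5 + 80*c^4 - 395*c^3 + 600*c^2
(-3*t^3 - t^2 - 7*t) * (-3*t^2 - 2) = 9*t^5 + 3*t^4 + 27*t^3 + 2*t^2 + 14*t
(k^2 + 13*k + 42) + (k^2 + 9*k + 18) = 2*k^2 + 22*k + 60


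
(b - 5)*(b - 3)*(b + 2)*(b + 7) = b^4 + b^3 - 43*b^2 + 23*b + 210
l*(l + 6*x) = l^2 + 6*l*x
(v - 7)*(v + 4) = v^2 - 3*v - 28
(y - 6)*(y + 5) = y^2 - y - 30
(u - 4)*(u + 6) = u^2 + 2*u - 24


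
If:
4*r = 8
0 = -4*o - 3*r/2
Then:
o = -3/4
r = 2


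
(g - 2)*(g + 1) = g^2 - g - 2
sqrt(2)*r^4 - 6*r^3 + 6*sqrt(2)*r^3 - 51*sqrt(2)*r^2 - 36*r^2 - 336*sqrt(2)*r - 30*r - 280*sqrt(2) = (r + 5)*(r - 7*sqrt(2))*(r + 4*sqrt(2))*(sqrt(2)*r + sqrt(2))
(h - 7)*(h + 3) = h^2 - 4*h - 21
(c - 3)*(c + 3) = c^2 - 9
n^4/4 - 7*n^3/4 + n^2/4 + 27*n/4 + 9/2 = (n/2 + 1/2)^2*(n - 6)*(n - 3)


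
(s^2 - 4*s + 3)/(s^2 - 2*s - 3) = (s - 1)/(s + 1)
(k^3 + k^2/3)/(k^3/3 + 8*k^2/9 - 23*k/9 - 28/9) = k^2*(9*k + 3)/(3*k^3 + 8*k^2 - 23*k - 28)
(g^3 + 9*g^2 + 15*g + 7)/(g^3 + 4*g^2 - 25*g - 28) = (g + 1)/(g - 4)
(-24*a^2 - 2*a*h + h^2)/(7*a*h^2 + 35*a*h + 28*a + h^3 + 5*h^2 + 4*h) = (-24*a^2 - 2*a*h + h^2)/(7*a*h^2 + 35*a*h + 28*a + h^3 + 5*h^2 + 4*h)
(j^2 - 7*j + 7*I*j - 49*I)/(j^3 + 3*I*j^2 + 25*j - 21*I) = (j - 7)/(j^2 - 4*I*j - 3)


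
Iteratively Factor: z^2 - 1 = (z + 1)*(z - 1)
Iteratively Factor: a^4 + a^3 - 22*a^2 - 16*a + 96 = (a + 3)*(a^3 - 2*a^2 - 16*a + 32) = (a - 2)*(a + 3)*(a^2 - 16) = (a - 4)*(a - 2)*(a + 3)*(a + 4)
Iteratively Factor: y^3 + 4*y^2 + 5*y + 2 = (y + 2)*(y^2 + 2*y + 1) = (y + 1)*(y + 2)*(y + 1)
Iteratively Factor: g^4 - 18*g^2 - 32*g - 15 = (g - 5)*(g^3 + 5*g^2 + 7*g + 3) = (g - 5)*(g + 1)*(g^2 + 4*g + 3) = (g - 5)*(g + 1)^2*(g + 3)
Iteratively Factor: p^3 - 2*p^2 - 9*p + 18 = (p + 3)*(p^2 - 5*p + 6) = (p - 3)*(p + 3)*(p - 2)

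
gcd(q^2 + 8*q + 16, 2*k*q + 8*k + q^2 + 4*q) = q + 4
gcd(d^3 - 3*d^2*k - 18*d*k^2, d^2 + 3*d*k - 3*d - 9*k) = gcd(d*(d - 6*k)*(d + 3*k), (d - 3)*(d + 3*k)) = d + 3*k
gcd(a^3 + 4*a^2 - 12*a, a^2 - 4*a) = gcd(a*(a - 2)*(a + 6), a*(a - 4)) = a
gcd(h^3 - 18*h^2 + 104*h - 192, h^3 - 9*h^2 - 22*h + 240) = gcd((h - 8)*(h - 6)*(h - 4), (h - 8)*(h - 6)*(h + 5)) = h^2 - 14*h + 48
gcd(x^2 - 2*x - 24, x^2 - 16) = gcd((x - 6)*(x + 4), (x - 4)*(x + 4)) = x + 4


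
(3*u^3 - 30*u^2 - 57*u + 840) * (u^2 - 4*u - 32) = 3*u^5 - 42*u^4 - 33*u^3 + 2028*u^2 - 1536*u - 26880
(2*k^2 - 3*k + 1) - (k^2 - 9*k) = k^2 + 6*k + 1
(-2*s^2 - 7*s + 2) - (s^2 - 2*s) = -3*s^2 - 5*s + 2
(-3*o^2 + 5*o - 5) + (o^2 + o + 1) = -2*o^2 + 6*o - 4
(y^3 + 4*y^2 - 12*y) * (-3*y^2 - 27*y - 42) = -3*y^5 - 39*y^4 - 114*y^3 + 156*y^2 + 504*y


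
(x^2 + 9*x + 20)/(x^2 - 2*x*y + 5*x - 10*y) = (x + 4)/(x - 2*y)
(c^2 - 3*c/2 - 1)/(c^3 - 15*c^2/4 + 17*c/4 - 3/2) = 2*(2*c + 1)/(4*c^2 - 7*c + 3)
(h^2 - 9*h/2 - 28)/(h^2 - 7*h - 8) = (h + 7/2)/(h + 1)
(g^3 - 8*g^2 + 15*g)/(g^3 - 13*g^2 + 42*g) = (g^2 - 8*g + 15)/(g^2 - 13*g + 42)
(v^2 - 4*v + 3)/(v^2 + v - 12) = (v - 1)/(v + 4)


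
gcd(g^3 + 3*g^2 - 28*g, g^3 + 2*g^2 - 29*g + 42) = g + 7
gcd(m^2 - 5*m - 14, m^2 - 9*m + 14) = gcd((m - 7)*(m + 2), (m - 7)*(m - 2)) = m - 7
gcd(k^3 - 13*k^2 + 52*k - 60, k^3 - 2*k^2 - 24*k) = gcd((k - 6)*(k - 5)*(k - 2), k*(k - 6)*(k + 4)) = k - 6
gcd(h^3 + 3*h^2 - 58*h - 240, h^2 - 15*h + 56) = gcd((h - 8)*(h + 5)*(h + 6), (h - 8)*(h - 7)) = h - 8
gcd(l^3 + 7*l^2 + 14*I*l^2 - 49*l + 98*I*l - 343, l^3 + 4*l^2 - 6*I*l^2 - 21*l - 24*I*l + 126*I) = l + 7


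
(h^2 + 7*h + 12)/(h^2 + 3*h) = (h + 4)/h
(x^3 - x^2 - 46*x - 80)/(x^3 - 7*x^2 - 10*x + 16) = (x + 5)/(x - 1)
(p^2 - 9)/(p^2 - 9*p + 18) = (p + 3)/(p - 6)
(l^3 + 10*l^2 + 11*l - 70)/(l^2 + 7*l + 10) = (l^2 + 5*l - 14)/(l + 2)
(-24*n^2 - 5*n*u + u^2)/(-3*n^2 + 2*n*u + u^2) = (-8*n + u)/(-n + u)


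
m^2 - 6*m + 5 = (m - 5)*(m - 1)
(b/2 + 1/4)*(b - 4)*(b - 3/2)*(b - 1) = b^4/2 - 3*b^3 + 33*b^2/8 - b/8 - 3/2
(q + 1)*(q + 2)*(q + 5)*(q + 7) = q^4 + 15*q^3 + 73*q^2 + 129*q + 70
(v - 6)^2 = v^2 - 12*v + 36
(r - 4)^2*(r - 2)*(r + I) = r^4 - 10*r^3 + I*r^3 + 32*r^2 - 10*I*r^2 - 32*r + 32*I*r - 32*I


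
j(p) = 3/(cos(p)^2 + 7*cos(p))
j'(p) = 3*(2*sin(p)*cos(p) + 7*sin(p))/(cos(p)^2 + 7*cos(p))^2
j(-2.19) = -0.81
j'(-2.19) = -1.03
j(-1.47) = 4.20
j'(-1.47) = -42.10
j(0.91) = 0.64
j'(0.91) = 0.89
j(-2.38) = -0.66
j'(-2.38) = -0.56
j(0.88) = 0.62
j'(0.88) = 0.81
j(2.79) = -0.53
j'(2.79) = 0.16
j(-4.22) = -0.97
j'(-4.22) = 1.68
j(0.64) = 0.48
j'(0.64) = 0.39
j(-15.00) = -0.63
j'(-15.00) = -0.48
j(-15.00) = -0.63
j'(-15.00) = -0.48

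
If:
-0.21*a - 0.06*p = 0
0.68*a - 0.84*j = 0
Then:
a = -0.285714285714286*p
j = -0.231292517006803*p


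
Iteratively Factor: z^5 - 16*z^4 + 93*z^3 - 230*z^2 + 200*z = (z)*(z^4 - 16*z^3 + 93*z^2 - 230*z + 200) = z*(z - 5)*(z^3 - 11*z^2 + 38*z - 40) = z*(z - 5)*(z - 2)*(z^2 - 9*z + 20) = z*(z - 5)^2*(z - 2)*(z - 4)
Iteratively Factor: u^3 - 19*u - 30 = (u + 2)*(u^2 - 2*u - 15) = (u - 5)*(u + 2)*(u + 3)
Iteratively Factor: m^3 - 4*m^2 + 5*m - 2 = (m - 2)*(m^2 - 2*m + 1) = (m - 2)*(m - 1)*(m - 1)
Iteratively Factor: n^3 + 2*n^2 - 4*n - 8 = (n - 2)*(n^2 + 4*n + 4) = (n - 2)*(n + 2)*(n + 2)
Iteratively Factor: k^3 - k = (k + 1)*(k^2 - k) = k*(k + 1)*(k - 1)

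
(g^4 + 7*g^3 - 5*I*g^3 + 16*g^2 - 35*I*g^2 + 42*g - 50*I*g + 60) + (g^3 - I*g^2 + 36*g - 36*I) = g^4 + 8*g^3 - 5*I*g^3 + 16*g^2 - 36*I*g^2 + 78*g - 50*I*g + 60 - 36*I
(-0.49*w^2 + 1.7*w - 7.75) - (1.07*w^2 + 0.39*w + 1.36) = -1.56*w^2 + 1.31*w - 9.11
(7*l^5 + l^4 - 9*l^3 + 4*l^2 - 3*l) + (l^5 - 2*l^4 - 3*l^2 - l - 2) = 8*l^5 - l^4 - 9*l^3 + l^2 - 4*l - 2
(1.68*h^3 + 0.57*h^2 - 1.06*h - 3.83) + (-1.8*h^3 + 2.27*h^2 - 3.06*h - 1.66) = -0.12*h^3 + 2.84*h^2 - 4.12*h - 5.49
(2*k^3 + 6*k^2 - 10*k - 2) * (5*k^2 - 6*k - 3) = 10*k^5 + 18*k^4 - 92*k^3 + 32*k^2 + 42*k + 6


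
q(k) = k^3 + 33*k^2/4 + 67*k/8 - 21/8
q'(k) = 3*k^2 + 33*k/2 + 67/8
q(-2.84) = 17.22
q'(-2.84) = -14.29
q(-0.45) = -4.81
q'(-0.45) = 1.56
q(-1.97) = 5.25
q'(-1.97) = -12.49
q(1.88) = 48.92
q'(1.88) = 50.00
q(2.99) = 122.90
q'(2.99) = 84.53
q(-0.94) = -4.04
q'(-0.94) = -4.48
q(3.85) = 208.97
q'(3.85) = 116.37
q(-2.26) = 9.04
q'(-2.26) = -13.59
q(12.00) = 3013.88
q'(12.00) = 638.38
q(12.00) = 3013.88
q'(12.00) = 638.38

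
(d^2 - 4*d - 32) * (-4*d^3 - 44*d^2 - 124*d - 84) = -4*d^5 - 28*d^4 + 180*d^3 + 1820*d^2 + 4304*d + 2688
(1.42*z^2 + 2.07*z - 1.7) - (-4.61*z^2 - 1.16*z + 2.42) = 6.03*z^2 + 3.23*z - 4.12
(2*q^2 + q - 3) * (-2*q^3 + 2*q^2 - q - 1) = -4*q^5 + 2*q^4 + 6*q^3 - 9*q^2 + 2*q + 3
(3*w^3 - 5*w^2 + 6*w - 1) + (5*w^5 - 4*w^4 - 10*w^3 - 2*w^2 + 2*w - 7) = 5*w^5 - 4*w^4 - 7*w^3 - 7*w^2 + 8*w - 8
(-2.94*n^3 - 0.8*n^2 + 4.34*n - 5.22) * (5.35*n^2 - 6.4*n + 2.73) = -15.729*n^5 + 14.536*n^4 + 20.3128*n^3 - 57.887*n^2 + 45.2562*n - 14.2506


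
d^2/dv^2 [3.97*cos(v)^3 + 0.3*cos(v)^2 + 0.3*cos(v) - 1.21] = -3.2775*cos(v) - 0.6*cos(2*v) - 8.9325*cos(3*v)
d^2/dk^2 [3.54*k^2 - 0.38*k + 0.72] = 7.08000000000000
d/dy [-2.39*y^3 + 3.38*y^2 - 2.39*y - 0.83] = -7.17*y^2 + 6.76*y - 2.39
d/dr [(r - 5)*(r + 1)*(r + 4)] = 3*r^2 - 21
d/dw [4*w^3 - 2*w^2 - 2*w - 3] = 12*w^2 - 4*w - 2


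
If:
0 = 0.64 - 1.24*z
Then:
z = 0.52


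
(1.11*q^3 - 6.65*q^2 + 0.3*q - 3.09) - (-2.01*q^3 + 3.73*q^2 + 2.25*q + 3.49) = 3.12*q^3 - 10.38*q^2 - 1.95*q - 6.58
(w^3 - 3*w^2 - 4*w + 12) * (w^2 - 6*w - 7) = w^5 - 9*w^4 + 7*w^3 + 57*w^2 - 44*w - 84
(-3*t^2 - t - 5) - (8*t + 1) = -3*t^2 - 9*t - 6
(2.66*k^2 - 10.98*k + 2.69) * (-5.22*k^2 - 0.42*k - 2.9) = -13.8852*k^4 + 56.1984*k^3 - 17.1442*k^2 + 30.7122*k - 7.801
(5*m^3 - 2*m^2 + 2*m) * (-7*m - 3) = -35*m^4 - m^3 - 8*m^2 - 6*m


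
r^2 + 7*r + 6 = (r + 1)*(r + 6)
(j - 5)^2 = j^2 - 10*j + 25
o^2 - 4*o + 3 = (o - 3)*(o - 1)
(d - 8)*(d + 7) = d^2 - d - 56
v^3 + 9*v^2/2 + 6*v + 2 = (v + 1/2)*(v + 2)^2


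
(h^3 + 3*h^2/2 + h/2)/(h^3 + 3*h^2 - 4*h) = (2*h^2 + 3*h + 1)/(2*(h^2 + 3*h - 4))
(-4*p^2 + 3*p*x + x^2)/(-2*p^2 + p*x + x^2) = (4*p + x)/(2*p + x)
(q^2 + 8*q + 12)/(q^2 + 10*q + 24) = (q + 2)/(q + 4)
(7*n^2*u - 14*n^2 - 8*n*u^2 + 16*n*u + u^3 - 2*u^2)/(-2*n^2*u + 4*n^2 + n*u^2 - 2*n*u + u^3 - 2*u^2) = (-7*n + u)/(2*n + u)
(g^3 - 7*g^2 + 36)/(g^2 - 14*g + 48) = (g^2 - g - 6)/(g - 8)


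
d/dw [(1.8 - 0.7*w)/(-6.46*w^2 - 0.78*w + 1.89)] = (-4.522*w^2 + 23.256*w + 0.0810000000000002)/(41.7316*w^4 + 10.0776*w^3 - 23.8104*w^2 - 2.9484*w + 3.5721)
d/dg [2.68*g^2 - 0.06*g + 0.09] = 5.36*g - 0.06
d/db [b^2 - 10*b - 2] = 2*b - 10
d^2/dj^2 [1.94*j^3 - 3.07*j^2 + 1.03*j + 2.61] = 11.64*j - 6.14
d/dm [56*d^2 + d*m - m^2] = d - 2*m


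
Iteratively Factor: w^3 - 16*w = (w - 4)*(w^2 + 4*w) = (w - 4)*(w + 4)*(w)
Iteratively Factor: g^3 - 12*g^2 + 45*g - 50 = (g - 5)*(g^2 - 7*g + 10) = (g - 5)^2*(g - 2)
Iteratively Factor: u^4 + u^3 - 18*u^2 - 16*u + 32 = (u - 4)*(u^3 + 5*u^2 + 2*u - 8) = (u - 4)*(u + 2)*(u^2 + 3*u - 4) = (u - 4)*(u - 1)*(u + 2)*(u + 4)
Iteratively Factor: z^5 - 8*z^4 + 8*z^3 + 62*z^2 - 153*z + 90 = (z - 2)*(z^4 - 6*z^3 - 4*z^2 + 54*z - 45) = (z - 3)*(z - 2)*(z^3 - 3*z^2 - 13*z + 15) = (z - 5)*(z - 3)*(z - 2)*(z^2 + 2*z - 3) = (z - 5)*(z - 3)*(z - 2)*(z - 1)*(z + 3)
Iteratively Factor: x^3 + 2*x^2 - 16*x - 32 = (x - 4)*(x^2 + 6*x + 8) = (x - 4)*(x + 4)*(x + 2)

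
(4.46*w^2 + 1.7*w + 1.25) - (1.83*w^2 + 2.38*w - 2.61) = 2.63*w^2 - 0.68*w + 3.86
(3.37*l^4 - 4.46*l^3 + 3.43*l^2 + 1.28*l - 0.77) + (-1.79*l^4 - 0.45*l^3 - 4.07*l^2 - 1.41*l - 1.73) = 1.58*l^4 - 4.91*l^3 - 0.64*l^2 - 0.13*l - 2.5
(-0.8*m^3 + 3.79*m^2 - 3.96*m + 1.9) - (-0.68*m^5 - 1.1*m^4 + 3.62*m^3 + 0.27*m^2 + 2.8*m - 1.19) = 0.68*m^5 + 1.1*m^4 - 4.42*m^3 + 3.52*m^2 - 6.76*m + 3.09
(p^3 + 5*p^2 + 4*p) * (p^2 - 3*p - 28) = p^5 + 2*p^4 - 39*p^3 - 152*p^2 - 112*p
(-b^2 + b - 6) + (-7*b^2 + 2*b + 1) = -8*b^2 + 3*b - 5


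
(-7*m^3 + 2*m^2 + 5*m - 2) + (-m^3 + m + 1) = -8*m^3 + 2*m^2 + 6*m - 1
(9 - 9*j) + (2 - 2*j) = 11 - 11*j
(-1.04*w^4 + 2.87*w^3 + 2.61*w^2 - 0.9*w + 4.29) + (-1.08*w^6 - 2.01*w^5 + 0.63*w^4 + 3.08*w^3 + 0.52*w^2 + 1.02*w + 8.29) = -1.08*w^6 - 2.01*w^5 - 0.41*w^4 + 5.95*w^3 + 3.13*w^2 + 0.12*w + 12.58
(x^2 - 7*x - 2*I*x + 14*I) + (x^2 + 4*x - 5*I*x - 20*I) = 2*x^2 - 3*x - 7*I*x - 6*I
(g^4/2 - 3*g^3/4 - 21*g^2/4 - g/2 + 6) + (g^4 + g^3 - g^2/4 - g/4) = 3*g^4/2 + g^3/4 - 11*g^2/2 - 3*g/4 + 6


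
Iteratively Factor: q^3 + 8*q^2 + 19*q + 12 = (q + 3)*(q^2 + 5*q + 4) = (q + 1)*(q + 3)*(q + 4)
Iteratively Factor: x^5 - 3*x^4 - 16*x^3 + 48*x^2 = (x)*(x^4 - 3*x^3 - 16*x^2 + 48*x) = x*(x - 4)*(x^3 + x^2 - 12*x) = x*(x - 4)*(x - 3)*(x^2 + 4*x) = x*(x - 4)*(x - 3)*(x + 4)*(x)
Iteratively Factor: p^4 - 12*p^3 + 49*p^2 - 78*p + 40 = (p - 4)*(p^3 - 8*p^2 + 17*p - 10) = (p - 5)*(p - 4)*(p^2 - 3*p + 2) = (p - 5)*(p - 4)*(p - 1)*(p - 2)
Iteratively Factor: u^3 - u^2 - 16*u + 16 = (u + 4)*(u^2 - 5*u + 4) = (u - 4)*(u + 4)*(u - 1)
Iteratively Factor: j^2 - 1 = (j + 1)*(j - 1)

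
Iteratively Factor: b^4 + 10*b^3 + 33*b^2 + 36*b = (b + 4)*(b^3 + 6*b^2 + 9*b) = b*(b + 4)*(b^2 + 6*b + 9) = b*(b + 3)*(b + 4)*(b + 3)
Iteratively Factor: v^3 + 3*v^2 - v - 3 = (v + 3)*(v^2 - 1) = (v - 1)*(v + 3)*(v + 1)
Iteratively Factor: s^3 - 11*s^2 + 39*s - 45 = (s - 3)*(s^2 - 8*s + 15) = (s - 3)^2*(s - 5)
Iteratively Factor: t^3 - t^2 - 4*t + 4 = (t - 1)*(t^2 - 4) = (t - 1)*(t + 2)*(t - 2)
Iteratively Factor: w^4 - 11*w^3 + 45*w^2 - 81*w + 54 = (w - 3)*(w^3 - 8*w^2 + 21*w - 18) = (w - 3)^2*(w^2 - 5*w + 6) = (w - 3)^2*(w - 2)*(w - 3)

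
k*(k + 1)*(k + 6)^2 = k^4 + 13*k^3 + 48*k^2 + 36*k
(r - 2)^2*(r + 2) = r^3 - 2*r^2 - 4*r + 8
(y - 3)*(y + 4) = y^2 + y - 12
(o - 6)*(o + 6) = o^2 - 36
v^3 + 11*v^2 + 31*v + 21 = (v + 1)*(v + 3)*(v + 7)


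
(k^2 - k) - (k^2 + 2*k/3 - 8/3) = 8/3 - 5*k/3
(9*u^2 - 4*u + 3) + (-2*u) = 9*u^2 - 6*u + 3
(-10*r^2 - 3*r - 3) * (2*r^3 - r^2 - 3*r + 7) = -20*r^5 + 4*r^4 + 27*r^3 - 58*r^2 - 12*r - 21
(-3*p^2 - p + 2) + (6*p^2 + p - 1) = 3*p^2 + 1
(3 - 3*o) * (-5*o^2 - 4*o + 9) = 15*o^3 - 3*o^2 - 39*o + 27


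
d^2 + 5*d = d*(d + 5)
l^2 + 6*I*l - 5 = (l + I)*(l + 5*I)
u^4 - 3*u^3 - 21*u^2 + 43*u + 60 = (u - 5)*(u - 3)*(u + 1)*(u + 4)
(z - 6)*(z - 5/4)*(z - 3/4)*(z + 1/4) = z^4 - 31*z^3/4 + 175*z^2/16 - 153*z/64 - 45/32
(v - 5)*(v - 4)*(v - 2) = v^3 - 11*v^2 + 38*v - 40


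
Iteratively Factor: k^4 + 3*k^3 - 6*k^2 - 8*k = (k + 1)*(k^3 + 2*k^2 - 8*k) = k*(k + 1)*(k^2 + 2*k - 8) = k*(k - 2)*(k + 1)*(k + 4)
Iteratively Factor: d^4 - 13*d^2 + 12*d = (d - 1)*(d^3 + d^2 - 12*d) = (d - 1)*(d + 4)*(d^2 - 3*d) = (d - 3)*(d - 1)*(d + 4)*(d)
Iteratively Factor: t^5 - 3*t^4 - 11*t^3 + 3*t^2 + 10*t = (t + 2)*(t^4 - 5*t^3 - t^2 + 5*t) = (t - 1)*(t + 2)*(t^3 - 4*t^2 - 5*t) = (t - 1)*(t + 1)*(t + 2)*(t^2 - 5*t) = t*(t - 1)*(t + 1)*(t + 2)*(t - 5)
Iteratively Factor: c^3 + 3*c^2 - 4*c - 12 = (c + 2)*(c^2 + c - 6) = (c + 2)*(c + 3)*(c - 2)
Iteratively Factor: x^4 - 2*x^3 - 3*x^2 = (x - 3)*(x^3 + x^2) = x*(x - 3)*(x^2 + x) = x*(x - 3)*(x + 1)*(x)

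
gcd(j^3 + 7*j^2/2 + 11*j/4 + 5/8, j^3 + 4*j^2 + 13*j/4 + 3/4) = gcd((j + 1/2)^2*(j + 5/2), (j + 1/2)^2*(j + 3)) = j^2 + j + 1/4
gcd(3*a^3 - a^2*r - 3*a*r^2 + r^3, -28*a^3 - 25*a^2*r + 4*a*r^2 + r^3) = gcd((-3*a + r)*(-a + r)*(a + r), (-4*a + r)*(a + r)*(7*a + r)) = a + r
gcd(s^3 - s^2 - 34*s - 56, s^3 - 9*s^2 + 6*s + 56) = s^2 - 5*s - 14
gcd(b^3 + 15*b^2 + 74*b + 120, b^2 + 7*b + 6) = b + 6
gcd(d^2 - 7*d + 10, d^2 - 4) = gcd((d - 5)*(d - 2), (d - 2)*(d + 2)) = d - 2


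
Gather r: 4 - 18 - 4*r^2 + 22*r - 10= -4*r^2 + 22*r - 24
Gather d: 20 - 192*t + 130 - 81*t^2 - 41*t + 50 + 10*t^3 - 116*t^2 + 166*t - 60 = 10*t^3 - 197*t^2 - 67*t + 140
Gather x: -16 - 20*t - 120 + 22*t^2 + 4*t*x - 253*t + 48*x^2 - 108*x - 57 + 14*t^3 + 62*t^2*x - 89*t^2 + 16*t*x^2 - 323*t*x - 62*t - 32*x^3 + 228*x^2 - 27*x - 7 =14*t^3 - 67*t^2 - 335*t - 32*x^3 + x^2*(16*t + 276) + x*(62*t^2 - 319*t - 135) - 200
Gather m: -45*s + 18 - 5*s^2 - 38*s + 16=-5*s^2 - 83*s + 34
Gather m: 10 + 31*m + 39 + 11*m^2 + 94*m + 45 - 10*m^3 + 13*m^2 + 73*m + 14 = -10*m^3 + 24*m^2 + 198*m + 108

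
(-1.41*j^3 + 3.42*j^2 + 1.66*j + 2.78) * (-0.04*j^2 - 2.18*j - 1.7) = 0.0564*j^5 + 2.937*j^4 - 5.125*j^3 - 9.544*j^2 - 8.8824*j - 4.726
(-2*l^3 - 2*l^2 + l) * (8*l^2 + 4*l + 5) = -16*l^5 - 24*l^4 - 10*l^3 - 6*l^2 + 5*l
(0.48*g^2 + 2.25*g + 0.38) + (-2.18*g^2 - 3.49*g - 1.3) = -1.7*g^2 - 1.24*g - 0.92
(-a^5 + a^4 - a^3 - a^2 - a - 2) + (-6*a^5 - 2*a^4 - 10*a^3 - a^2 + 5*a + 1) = -7*a^5 - a^4 - 11*a^3 - 2*a^2 + 4*a - 1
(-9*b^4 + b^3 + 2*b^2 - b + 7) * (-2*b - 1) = 18*b^5 + 7*b^4 - 5*b^3 - 13*b - 7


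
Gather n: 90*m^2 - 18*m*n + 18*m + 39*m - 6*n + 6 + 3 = 90*m^2 + 57*m + n*(-18*m - 6) + 9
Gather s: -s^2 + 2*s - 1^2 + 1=-s^2 + 2*s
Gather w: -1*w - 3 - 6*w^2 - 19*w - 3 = -6*w^2 - 20*w - 6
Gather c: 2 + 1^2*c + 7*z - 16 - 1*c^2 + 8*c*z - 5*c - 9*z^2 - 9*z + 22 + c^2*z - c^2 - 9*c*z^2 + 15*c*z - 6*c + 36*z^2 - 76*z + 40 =c^2*(z - 2) + c*(-9*z^2 + 23*z - 10) + 27*z^2 - 78*z + 48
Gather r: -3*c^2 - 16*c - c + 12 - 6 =-3*c^2 - 17*c + 6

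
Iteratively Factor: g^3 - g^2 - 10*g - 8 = (g + 1)*(g^2 - 2*g - 8) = (g + 1)*(g + 2)*(g - 4)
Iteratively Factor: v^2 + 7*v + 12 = (v + 3)*(v + 4)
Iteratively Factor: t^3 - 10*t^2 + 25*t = (t - 5)*(t^2 - 5*t) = t*(t - 5)*(t - 5)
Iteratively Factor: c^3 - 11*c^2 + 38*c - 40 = (c - 4)*(c^2 - 7*c + 10) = (c - 5)*(c - 4)*(c - 2)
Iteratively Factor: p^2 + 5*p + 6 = (p + 3)*(p + 2)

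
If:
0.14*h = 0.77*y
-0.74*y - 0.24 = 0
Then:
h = -1.78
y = -0.32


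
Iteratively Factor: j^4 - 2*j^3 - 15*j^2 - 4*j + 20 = (j - 1)*(j^3 - j^2 - 16*j - 20) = (j - 1)*(j + 2)*(j^2 - 3*j - 10) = (j - 5)*(j - 1)*(j + 2)*(j + 2)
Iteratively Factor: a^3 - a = (a + 1)*(a^2 - a) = (a - 1)*(a + 1)*(a)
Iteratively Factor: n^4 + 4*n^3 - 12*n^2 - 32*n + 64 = (n + 4)*(n^3 - 12*n + 16) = (n - 2)*(n + 4)*(n^2 + 2*n - 8) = (n - 2)^2*(n + 4)*(n + 4)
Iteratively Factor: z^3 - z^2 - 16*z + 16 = (z - 1)*(z^2 - 16) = (z - 1)*(z + 4)*(z - 4)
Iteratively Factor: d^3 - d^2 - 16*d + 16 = (d - 1)*(d^2 - 16) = (d - 4)*(d - 1)*(d + 4)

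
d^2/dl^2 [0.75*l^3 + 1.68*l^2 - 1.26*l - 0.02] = 4.5*l + 3.36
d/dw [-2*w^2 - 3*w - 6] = -4*w - 3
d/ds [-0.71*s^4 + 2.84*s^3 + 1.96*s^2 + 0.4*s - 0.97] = -2.84*s^3 + 8.52*s^2 + 3.92*s + 0.4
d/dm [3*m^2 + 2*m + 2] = 6*m + 2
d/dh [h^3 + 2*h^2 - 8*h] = 3*h^2 + 4*h - 8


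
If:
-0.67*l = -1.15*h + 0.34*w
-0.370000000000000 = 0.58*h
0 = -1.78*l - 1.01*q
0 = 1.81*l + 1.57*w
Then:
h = -0.64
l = -2.64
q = 4.65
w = 3.04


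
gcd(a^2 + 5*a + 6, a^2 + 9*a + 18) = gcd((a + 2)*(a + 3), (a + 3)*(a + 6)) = a + 3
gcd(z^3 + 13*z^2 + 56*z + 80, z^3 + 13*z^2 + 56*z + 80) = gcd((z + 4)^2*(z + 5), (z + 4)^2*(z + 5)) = z^3 + 13*z^2 + 56*z + 80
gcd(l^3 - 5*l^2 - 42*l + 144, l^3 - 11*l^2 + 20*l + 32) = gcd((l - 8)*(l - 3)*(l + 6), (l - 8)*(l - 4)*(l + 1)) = l - 8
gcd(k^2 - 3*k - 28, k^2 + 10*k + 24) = k + 4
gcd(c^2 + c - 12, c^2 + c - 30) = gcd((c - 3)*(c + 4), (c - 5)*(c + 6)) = 1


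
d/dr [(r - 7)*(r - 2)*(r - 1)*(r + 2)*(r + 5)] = 5*r^4 - 12*r^3 - 111*r^2 + 94*r + 132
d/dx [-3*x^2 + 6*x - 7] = 6 - 6*x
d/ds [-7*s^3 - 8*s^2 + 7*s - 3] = -21*s^2 - 16*s + 7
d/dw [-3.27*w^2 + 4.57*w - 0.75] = 4.57 - 6.54*w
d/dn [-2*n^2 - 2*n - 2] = -4*n - 2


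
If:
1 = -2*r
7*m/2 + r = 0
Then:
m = 1/7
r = -1/2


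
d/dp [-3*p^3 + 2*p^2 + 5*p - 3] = -9*p^2 + 4*p + 5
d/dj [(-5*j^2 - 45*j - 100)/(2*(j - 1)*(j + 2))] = 5*(4*j^2 + 22*j + 19)/(j^4 + 2*j^3 - 3*j^2 - 4*j + 4)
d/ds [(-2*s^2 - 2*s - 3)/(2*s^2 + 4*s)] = (-s^2 + 3*s + 3)/(s^2*(s^2 + 4*s + 4))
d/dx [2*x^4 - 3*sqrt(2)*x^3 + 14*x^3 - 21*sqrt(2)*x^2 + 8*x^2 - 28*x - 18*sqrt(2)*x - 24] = 8*x^3 - 9*sqrt(2)*x^2 + 42*x^2 - 42*sqrt(2)*x + 16*x - 28 - 18*sqrt(2)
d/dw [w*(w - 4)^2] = (w - 4)*(3*w - 4)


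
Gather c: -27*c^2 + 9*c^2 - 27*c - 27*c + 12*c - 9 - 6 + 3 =-18*c^2 - 42*c - 12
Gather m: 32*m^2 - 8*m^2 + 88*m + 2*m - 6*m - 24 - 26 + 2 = 24*m^2 + 84*m - 48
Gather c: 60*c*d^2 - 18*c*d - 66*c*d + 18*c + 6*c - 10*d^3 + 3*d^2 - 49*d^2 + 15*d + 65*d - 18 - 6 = c*(60*d^2 - 84*d + 24) - 10*d^3 - 46*d^2 + 80*d - 24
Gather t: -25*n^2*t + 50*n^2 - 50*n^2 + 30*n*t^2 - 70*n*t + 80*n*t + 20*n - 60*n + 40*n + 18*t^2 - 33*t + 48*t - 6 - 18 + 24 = t^2*(30*n + 18) + t*(-25*n^2 + 10*n + 15)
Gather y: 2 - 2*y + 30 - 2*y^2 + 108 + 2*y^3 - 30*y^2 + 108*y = 2*y^3 - 32*y^2 + 106*y + 140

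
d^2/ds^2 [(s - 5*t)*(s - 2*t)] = 2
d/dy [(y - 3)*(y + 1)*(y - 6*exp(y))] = -6*y^2*exp(y) + 3*y^2 - 4*y + 30*exp(y) - 3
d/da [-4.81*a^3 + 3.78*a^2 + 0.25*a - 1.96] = -14.43*a^2 + 7.56*a + 0.25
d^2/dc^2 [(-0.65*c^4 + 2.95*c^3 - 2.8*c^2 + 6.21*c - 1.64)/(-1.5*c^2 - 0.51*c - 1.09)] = (2.925*c^6 + 2.9835*c^5 + 7.39089*c^4 - 18.33573*c^3 - 5.90025*c^2 + 47.41833*c + 9.047966)/(3.375*c^6 + 3.4425*c^5 + 8.52795*c^4 + 5.135751*c^3 + 6.196977*c^2 + 1.817793*c + 1.295029)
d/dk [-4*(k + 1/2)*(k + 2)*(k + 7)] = -12*k^2 - 76*k - 74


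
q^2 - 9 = (q - 3)*(q + 3)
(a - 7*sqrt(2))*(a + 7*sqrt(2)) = a^2 - 98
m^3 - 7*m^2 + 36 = (m - 6)*(m - 3)*(m + 2)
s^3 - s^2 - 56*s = s*(s - 8)*(s + 7)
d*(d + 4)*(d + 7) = d^3 + 11*d^2 + 28*d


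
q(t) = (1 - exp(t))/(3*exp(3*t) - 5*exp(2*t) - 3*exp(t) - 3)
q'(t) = (1 - exp(t))*(-9*exp(3*t) + 10*exp(2*t) + 3*exp(t))/(3*exp(3*t) - 5*exp(2*t) - 3*exp(t) - 3)^2 - exp(t)/(3*exp(3*t) - 5*exp(2*t) - 3*exp(t) - 3) = ((1 - exp(t))*(-9*exp(2*t) + 10*exp(t) + 3) - 3*exp(3*t) + 5*exp(2*t) + 3*exp(t) + 3)*exp(t)/(-3*exp(3*t) + 5*exp(2*t) + 3*exp(t) + 3)^2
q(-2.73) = -0.29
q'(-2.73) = 0.04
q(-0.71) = -0.10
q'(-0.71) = 0.14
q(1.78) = -0.01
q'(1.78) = 0.03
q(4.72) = -0.00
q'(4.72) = 0.00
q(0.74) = 0.30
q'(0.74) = 3.29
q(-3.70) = -0.32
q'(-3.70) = 0.02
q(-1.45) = -0.19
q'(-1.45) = 0.12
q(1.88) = -0.01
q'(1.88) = 0.02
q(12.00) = 0.00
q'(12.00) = 0.00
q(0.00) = 0.00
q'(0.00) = 0.12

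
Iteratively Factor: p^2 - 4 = (p - 2)*(p + 2)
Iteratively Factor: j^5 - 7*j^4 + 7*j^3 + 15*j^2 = (j)*(j^4 - 7*j^3 + 7*j^2 + 15*j) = j*(j + 1)*(j^3 - 8*j^2 + 15*j) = j*(j - 3)*(j + 1)*(j^2 - 5*j) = j^2*(j - 3)*(j + 1)*(j - 5)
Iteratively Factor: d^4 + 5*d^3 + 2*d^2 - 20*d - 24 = (d + 3)*(d^3 + 2*d^2 - 4*d - 8) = (d - 2)*(d + 3)*(d^2 + 4*d + 4) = (d - 2)*(d + 2)*(d + 3)*(d + 2)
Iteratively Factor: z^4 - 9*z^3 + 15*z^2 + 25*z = (z - 5)*(z^3 - 4*z^2 - 5*z) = (z - 5)^2*(z^2 + z) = z*(z - 5)^2*(z + 1)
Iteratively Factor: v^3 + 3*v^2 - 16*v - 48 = (v - 4)*(v^2 + 7*v + 12) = (v - 4)*(v + 4)*(v + 3)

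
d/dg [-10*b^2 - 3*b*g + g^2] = -3*b + 2*g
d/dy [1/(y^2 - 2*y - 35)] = 2*(1 - y)/(-y^2 + 2*y + 35)^2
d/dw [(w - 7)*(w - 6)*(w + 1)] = 3*w^2 - 24*w + 29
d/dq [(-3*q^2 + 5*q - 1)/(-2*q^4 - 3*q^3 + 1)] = (-q^2*(8*q + 9)*(3*q^2 - 5*q + 1) + (6*q - 5)*(2*q^4 + 3*q^3 - 1))/(2*q^4 + 3*q^3 - 1)^2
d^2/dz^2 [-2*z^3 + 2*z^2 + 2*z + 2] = 4 - 12*z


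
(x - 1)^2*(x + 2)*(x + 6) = x^4 + 6*x^3 - 3*x^2 - 16*x + 12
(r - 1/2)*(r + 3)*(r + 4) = r^3 + 13*r^2/2 + 17*r/2 - 6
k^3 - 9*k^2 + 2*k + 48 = (k - 8)*(k - 3)*(k + 2)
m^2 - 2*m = m*(m - 2)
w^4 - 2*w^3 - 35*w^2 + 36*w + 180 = (w - 6)*(w - 3)*(w + 2)*(w + 5)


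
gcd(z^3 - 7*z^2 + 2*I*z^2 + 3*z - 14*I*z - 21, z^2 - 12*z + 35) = z - 7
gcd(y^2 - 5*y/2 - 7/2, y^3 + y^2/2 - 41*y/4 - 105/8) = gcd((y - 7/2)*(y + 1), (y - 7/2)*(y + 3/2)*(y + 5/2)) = y - 7/2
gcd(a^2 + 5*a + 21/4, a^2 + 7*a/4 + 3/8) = a + 3/2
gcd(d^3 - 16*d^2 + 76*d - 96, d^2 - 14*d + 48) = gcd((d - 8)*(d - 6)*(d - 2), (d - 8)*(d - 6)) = d^2 - 14*d + 48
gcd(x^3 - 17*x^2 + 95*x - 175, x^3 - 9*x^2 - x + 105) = x^2 - 12*x + 35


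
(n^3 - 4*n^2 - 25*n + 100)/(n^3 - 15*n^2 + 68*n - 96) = (n^2 - 25)/(n^2 - 11*n + 24)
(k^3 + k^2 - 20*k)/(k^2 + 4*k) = (k^2 + k - 20)/(k + 4)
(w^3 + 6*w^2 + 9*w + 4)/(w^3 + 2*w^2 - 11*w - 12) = (w + 1)/(w - 3)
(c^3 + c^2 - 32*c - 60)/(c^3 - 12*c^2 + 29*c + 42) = (c^2 + 7*c + 10)/(c^2 - 6*c - 7)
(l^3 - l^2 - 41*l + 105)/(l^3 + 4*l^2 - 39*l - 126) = (l^2 - 8*l + 15)/(l^2 - 3*l - 18)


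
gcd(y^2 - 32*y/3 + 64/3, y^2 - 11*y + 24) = y - 8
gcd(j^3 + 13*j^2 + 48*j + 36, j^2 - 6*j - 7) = j + 1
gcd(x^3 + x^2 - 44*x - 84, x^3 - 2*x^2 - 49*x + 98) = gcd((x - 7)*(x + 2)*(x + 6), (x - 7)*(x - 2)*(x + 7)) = x - 7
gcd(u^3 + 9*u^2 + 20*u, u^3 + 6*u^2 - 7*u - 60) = u^2 + 9*u + 20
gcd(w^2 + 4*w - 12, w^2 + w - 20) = 1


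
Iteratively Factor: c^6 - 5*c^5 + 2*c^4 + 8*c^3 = (c)*(c^5 - 5*c^4 + 2*c^3 + 8*c^2) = c*(c - 4)*(c^4 - c^3 - 2*c^2) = c*(c - 4)*(c + 1)*(c^3 - 2*c^2) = c^2*(c - 4)*(c + 1)*(c^2 - 2*c) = c^2*(c - 4)*(c - 2)*(c + 1)*(c)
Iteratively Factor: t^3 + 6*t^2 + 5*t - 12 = (t - 1)*(t^2 + 7*t + 12) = (t - 1)*(t + 3)*(t + 4)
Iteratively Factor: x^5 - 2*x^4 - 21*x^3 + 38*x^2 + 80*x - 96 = (x + 2)*(x^4 - 4*x^3 - 13*x^2 + 64*x - 48) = (x - 4)*(x + 2)*(x^3 - 13*x + 12) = (x - 4)*(x - 1)*(x + 2)*(x^2 + x - 12) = (x - 4)*(x - 3)*(x - 1)*(x + 2)*(x + 4)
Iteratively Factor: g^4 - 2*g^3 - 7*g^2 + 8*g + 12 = (g + 1)*(g^3 - 3*g^2 - 4*g + 12) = (g - 3)*(g + 1)*(g^2 - 4) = (g - 3)*(g - 2)*(g + 1)*(g + 2)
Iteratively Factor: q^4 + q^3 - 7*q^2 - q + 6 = (q - 1)*(q^3 + 2*q^2 - 5*q - 6) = (q - 2)*(q - 1)*(q^2 + 4*q + 3) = (q - 2)*(q - 1)*(q + 3)*(q + 1)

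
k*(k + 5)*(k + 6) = k^3 + 11*k^2 + 30*k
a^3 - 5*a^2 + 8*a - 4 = (a - 2)^2*(a - 1)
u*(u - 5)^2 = u^3 - 10*u^2 + 25*u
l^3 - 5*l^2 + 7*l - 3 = (l - 3)*(l - 1)^2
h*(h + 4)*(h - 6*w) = h^3 - 6*h^2*w + 4*h^2 - 24*h*w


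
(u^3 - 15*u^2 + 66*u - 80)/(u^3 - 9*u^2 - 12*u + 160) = (u - 2)/(u + 4)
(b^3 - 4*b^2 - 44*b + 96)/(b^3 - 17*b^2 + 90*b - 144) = (b^2 + 4*b - 12)/(b^2 - 9*b + 18)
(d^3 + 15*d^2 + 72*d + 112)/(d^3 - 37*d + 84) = (d^2 + 8*d + 16)/(d^2 - 7*d + 12)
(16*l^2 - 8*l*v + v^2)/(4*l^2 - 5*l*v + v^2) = (-4*l + v)/(-l + v)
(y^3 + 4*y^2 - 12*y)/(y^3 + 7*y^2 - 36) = y/(y + 3)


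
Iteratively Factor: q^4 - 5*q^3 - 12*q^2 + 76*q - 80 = (q - 2)*(q^3 - 3*q^2 - 18*q + 40) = (q - 2)^2*(q^2 - q - 20) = (q - 5)*(q - 2)^2*(q + 4)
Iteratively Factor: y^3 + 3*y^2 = (y)*(y^2 + 3*y) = y^2*(y + 3)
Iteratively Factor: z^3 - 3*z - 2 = (z - 2)*(z^2 + 2*z + 1) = (z - 2)*(z + 1)*(z + 1)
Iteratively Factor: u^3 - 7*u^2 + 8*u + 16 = (u + 1)*(u^2 - 8*u + 16) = (u - 4)*(u + 1)*(u - 4)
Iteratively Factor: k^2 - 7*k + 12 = (k - 4)*(k - 3)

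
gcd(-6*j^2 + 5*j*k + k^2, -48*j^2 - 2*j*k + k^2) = 6*j + k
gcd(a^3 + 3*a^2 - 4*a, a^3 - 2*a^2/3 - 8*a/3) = a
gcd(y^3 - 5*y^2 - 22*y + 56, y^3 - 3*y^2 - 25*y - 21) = y - 7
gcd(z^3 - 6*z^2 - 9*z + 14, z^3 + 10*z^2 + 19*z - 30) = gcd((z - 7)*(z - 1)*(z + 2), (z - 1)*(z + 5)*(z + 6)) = z - 1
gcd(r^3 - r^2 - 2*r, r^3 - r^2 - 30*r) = r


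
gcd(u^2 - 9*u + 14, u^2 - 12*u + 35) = u - 7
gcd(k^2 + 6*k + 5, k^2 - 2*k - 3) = k + 1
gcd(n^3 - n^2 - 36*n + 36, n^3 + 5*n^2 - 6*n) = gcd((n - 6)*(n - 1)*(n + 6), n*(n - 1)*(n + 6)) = n^2 + 5*n - 6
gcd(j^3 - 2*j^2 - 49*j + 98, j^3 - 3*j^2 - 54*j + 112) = j^2 + 5*j - 14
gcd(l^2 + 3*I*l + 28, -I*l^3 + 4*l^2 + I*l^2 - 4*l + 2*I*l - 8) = 1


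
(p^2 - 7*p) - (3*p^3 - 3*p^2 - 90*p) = -3*p^3 + 4*p^2 + 83*p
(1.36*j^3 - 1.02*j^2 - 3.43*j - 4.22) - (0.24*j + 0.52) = 1.36*j^3 - 1.02*j^2 - 3.67*j - 4.74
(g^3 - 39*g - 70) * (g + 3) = g^4 + 3*g^3 - 39*g^2 - 187*g - 210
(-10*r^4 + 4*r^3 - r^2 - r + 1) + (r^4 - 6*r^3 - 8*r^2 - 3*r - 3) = -9*r^4 - 2*r^3 - 9*r^2 - 4*r - 2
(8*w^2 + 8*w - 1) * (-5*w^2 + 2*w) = -40*w^4 - 24*w^3 + 21*w^2 - 2*w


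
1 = 1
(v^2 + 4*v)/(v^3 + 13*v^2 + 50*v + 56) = v/(v^2 + 9*v + 14)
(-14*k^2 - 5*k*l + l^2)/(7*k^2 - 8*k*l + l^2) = (-2*k - l)/(k - l)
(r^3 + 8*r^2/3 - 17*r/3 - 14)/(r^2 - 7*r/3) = r + 5 + 6/r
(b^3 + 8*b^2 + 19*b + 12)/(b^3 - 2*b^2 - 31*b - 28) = (b + 3)/(b - 7)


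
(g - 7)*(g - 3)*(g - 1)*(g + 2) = g^4 - 9*g^3 + 9*g^2 + 41*g - 42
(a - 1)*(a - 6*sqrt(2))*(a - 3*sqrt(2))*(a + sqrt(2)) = a^4 - 8*sqrt(2)*a^3 - a^3 + 8*sqrt(2)*a^2 + 18*a^2 - 18*a + 36*sqrt(2)*a - 36*sqrt(2)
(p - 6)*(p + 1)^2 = p^3 - 4*p^2 - 11*p - 6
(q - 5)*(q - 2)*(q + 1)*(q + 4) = q^4 - 2*q^3 - 21*q^2 + 22*q + 40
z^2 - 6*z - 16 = (z - 8)*(z + 2)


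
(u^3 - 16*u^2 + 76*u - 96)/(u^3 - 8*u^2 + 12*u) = (u - 8)/u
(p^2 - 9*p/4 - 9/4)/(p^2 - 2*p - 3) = (p + 3/4)/(p + 1)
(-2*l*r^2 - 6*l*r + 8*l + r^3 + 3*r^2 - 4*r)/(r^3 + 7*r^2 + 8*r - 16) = (-2*l + r)/(r + 4)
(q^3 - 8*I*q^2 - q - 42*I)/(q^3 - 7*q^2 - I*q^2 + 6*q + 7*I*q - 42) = (q - 7*I)/(q - 7)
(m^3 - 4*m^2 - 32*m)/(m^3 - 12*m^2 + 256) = m/(m - 8)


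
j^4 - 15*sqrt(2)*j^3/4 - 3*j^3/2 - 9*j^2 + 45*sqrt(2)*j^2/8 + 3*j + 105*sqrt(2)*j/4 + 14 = (j - 7/2)*(j - 4*sqrt(2))*(sqrt(2)*j/2 + sqrt(2))*(sqrt(2)*j + 1/2)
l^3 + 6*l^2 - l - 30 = (l - 2)*(l + 3)*(l + 5)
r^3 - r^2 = r^2*(r - 1)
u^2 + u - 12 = (u - 3)*(u + 4)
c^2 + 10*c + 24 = (c + 4)*(c + 6)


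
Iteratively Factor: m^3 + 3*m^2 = (m)*(m^2 + 3*m) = m^2*(m + 3)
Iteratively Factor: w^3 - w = (w)*(w^2 - 1) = w*(w - 1)*(w + 1)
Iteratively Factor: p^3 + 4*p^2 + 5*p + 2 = (p + 1)*(p^2 + 3*p + 2) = (p + 1)*(p + 2)*(p + 1)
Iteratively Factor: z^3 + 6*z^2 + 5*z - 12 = (z - 1)*(z^2 + 7*z + 12) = (z - 1)*(z + 4)*(z + 3)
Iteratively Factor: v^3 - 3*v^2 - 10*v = (v + 2)*(v^2 - 5*v) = (v - 5)*(v + 2)*(v)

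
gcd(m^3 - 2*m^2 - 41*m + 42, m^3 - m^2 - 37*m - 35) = m - 7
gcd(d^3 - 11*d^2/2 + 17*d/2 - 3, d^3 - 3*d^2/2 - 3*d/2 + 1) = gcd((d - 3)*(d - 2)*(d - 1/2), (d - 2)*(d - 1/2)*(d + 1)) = d^2 - 5*d/2 + 1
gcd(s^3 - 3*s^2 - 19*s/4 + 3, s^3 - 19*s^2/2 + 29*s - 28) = s - 4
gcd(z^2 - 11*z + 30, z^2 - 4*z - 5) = z - 5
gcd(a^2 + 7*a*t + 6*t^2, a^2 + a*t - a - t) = a + t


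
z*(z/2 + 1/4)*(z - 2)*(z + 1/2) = z^4/2 - z^3/2 - 7*z^2/8 - z/4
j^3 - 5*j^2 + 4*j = j*(j - 4)*(j - 1)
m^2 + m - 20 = (m - 4)*(m + 5)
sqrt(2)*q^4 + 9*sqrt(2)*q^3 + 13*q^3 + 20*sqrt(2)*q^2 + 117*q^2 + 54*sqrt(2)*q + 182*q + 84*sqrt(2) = (q + 2)*(q + 7)*(q + 6*sqrt(2))*(sqrt(2)*q + 1)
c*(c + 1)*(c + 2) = c^3 + 3*c^2 + 2*c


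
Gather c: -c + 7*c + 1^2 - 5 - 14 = 6*c - 18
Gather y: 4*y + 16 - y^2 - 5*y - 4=-y^2 - y + 12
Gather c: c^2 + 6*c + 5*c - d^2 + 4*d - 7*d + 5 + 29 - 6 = c^2 + 11*c - d^2 - 3*d + 28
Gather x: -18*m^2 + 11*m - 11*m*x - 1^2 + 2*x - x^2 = -18*m^2 + 11*m - x^2 + x*(2 - 11*m) - 1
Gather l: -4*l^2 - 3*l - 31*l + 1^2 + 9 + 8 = -4*l^2 - 34*l + 18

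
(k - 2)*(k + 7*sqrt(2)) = k^2 - 2*k + 7*sqrt(2)*k - 14*sqrt(2)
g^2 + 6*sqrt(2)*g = g*(g + 6*sqrt(2))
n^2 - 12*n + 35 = (n - 7)*(n - 5)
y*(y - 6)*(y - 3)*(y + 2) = y^4 - 7*y^3 + 36*y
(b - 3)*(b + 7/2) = b^2 + b/2 - 21/2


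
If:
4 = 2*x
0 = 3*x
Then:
No Solution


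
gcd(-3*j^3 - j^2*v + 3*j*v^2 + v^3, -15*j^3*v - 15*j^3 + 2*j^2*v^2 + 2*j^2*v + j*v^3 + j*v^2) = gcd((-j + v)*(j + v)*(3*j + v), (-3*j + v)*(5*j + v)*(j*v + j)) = 1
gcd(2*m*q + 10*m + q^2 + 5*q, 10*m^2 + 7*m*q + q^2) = 2*m + q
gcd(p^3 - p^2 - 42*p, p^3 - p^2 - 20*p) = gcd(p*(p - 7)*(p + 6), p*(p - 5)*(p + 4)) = p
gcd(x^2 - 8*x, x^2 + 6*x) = x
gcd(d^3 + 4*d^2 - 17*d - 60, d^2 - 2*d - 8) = d - 4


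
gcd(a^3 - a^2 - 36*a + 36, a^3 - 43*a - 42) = a + 6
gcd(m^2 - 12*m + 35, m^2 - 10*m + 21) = m - 7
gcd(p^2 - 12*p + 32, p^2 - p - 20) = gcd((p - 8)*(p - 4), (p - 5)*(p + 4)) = 1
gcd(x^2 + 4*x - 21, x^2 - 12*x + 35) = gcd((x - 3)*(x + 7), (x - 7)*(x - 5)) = 1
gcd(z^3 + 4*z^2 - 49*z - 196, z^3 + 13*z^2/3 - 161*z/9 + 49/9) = z + 7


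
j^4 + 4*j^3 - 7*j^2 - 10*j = j*(j - 2)*(j + 1)*(j + 5)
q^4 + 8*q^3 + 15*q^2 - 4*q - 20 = (q - 1)*(q + 2)^2*(q + 5)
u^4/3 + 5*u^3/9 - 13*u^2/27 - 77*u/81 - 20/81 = (u/3 + 1/3)*(u - 4/3)*(u + 1/3)*(u + 5/3)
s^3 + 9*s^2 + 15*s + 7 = (s + 1)^2*(s + 7)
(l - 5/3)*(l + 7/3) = l^2 + 2*l/3 - 35/9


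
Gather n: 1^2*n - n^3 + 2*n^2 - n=-n^3 + 2*n^2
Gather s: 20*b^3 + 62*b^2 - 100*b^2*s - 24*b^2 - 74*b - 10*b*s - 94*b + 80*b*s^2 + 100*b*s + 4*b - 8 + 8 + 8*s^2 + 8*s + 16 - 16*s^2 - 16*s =20*b^3 + 38*b^2 - 164*b + s^2*(80*b - 8) + s*(-100*b^2 + 90*b - 8) + 16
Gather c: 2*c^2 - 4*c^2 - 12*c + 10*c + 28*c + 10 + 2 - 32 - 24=-2*c^2 + 26*c - 44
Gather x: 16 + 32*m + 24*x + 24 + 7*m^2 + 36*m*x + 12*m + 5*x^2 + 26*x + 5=7*m^2 + 44*m + 5*x^2 + x*(36*m + 50) + 45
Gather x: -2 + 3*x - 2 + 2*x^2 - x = 2*x^2 + 2*x - 4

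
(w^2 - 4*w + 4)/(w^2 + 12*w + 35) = (w^2 - 4*w + 4)/(w^2 + 12*w + 35)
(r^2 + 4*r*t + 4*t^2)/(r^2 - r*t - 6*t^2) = (r + 2*t)/(r - 3*t)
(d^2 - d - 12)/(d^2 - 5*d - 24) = (d - 4)/(d - 8)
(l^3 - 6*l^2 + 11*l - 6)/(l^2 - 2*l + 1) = (l^2 - 5*l + 6)/(l - 1)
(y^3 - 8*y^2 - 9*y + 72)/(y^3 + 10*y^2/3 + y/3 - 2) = 3*(y^2 - 11*y + 24)/(3*y^2 + y - 2)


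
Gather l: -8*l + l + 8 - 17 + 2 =-7*l - 7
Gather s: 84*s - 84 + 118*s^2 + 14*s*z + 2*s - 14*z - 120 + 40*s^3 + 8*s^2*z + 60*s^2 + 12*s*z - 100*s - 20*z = 40*s^3 + s^2*(8*z + 178) + s*(26*z - 14) - 34*z - 204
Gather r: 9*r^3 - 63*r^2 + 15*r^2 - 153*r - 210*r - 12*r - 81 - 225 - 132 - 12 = 9*r^3 - 48*r^2 - 375*r - 450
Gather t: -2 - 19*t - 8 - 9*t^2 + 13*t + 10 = -9*t^2 - 6*t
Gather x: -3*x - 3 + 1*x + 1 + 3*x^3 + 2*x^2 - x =3*x^3 + 2*x^2 - 3*x - 2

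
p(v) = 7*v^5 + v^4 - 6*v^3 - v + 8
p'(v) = 35*v^4 + 4*v^3 - 18*v^2 - 1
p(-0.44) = 8.87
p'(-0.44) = -3.51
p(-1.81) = -79.86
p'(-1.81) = 291.96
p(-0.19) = 8.23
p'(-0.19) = -1.63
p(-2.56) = -615.49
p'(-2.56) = 1317.16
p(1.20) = 15.92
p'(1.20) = 52.57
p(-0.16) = 8.18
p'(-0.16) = -1.45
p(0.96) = 8.29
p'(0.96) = 15.68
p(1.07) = 10.71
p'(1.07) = 29.17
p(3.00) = 1625.00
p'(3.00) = 2780.00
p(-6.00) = -51826.00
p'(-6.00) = 43847.00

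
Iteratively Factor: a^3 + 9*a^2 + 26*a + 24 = (a + 4)*(a^2 + 5*a + 6) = (a + 3)*(a + 4)*(a + 2)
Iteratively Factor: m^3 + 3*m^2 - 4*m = (m + 4)*(m^2 - m) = (m - 1)*(m + 4)*(m)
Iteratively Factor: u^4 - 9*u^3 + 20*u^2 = (u)*(u^3 - 9*u^2 + 20*u) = u^2*(u^2 - 9*u + 20) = u^2*(u - 4)*(u - 5)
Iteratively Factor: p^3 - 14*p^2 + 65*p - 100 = (p - 5)*(p^2 - 9*p + 20) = (p - 5)*(p - 4)*(p - 5)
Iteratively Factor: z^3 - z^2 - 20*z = (z - 5)*(z^2 + 4*z) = (z - 5)*(z + 4)*(z)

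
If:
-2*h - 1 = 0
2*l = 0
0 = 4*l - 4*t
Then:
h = -1/2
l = 0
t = 0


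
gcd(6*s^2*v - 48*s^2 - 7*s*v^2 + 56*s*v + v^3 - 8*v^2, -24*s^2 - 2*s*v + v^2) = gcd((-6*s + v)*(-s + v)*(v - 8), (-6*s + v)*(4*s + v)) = 6*s - v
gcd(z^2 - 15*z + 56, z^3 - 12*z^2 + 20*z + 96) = z - 8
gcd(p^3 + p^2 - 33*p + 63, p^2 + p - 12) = p - 3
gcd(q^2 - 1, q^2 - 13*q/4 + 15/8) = 1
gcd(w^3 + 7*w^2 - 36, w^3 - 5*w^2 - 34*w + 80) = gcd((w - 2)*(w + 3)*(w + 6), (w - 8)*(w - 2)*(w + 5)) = w - 2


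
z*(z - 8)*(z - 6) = z^3 - 14*z^2 + 48*z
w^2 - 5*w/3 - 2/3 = (w - 2)*(w + 1/3)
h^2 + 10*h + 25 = (h + 5)^2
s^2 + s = s*(s + 1)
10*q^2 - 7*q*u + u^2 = (-5*q + u)*(-2*q + u)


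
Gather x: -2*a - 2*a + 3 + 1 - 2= 2 - 4*a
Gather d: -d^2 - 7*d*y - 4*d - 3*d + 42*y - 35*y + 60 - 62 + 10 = -d^2 + d*(-7*y - 7) + 7*y + 8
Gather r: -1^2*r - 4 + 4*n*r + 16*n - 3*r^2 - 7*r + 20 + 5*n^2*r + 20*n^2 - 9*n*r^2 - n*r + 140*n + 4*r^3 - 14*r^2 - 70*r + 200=20*n^2 + 156*n + 4*r^3 + r^2*(-9*n - 17) + r*(5*n^2 + 3*n - 78) + 216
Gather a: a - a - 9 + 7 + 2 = 0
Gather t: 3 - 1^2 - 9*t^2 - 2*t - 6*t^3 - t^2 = -6*t^3 - 10*t^2 - 2*t + 2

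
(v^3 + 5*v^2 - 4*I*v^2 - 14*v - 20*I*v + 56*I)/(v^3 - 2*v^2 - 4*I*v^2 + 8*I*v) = (v + 7)/v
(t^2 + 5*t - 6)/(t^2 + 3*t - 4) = (t + 6)/(t + 4)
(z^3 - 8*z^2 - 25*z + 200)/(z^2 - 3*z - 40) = z - 5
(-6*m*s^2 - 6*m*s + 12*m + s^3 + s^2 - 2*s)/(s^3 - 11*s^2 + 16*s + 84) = (-6*m*s + 6*m + s^2 - s)/(s^2 - 13*s + 42)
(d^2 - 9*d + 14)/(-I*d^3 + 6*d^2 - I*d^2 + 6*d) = (-d^2 + 9*d - 14)/(d*(I*d^2 - 6*d + I*d - 6))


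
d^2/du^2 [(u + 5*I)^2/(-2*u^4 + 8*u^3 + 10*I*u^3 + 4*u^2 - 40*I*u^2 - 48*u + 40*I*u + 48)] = (-3*u^6 - 45*I*u^5 + u^4*(-131 + 120*I) + u^3*(-80 - 1005*I) + u^2*(-3972 + 3360*I) + u*(7856 + 3420*I) - 544 - 4440*I)/(u^10 + u^9*(-8 - 15*I) + u^8*(-69 + 120*I) + u^7*(712 - 55*I) + u^6*(-1658 - 1960*I) + u^5*(-1488 + 6540*I) + u^4*(11688 - 5440*I) + u^3*(-16128 - 8080*I) + u^2*(3744 + 17280*I) + u*(6912 - 8640*I) - 3456)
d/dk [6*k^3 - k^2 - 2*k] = 18*k^2 - 2*k - 2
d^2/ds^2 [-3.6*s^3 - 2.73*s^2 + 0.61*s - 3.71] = -21.6*s - 5.46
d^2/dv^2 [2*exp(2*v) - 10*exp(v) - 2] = (8*exp(v) - 10)*exp(v)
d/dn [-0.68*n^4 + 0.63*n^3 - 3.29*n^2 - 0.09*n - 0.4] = -2.72*n^3 + 1.89*n^2 - 6.58*n - 0.09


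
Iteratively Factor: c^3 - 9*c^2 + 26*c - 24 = (c - 3)*(c^2 - 6*c + 8) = (c - 4)*(c - 3)*(c - 2)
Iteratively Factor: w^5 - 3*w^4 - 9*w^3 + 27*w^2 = (w - 3)*(w^4 - 9*w^2) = (w - 3)*(w + 3)*(w^3 - 3*w^2) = (w - 3)^2*(w + 3)*(w^2) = w*(w - 3)^2*(w + 3)*(w)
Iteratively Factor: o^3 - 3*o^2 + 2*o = (o)*(o^2 - 3*o + 2) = o*(o - 2)*(o - 1)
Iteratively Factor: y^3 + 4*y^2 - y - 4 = (y + 1)*(y^2 + 3*y - 4) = (y + 1)*(y + 4)*(y - 1)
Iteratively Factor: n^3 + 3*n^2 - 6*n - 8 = (n + 4)*(n^2 - n - 2) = (n - 2)*(n + 4)*(n + 1)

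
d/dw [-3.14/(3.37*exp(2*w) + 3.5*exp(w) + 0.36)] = (21.1636*exp(w) + 10.99)*exp(w)/(3.37*exp(2*w) + 3.5*exp(w) + 0.36)^2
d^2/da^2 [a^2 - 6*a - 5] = 2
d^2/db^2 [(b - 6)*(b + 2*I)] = 2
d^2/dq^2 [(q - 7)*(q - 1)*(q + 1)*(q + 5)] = 12*q^2 - 12*q - 72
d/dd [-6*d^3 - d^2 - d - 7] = -18*d^2 - 2*d - 1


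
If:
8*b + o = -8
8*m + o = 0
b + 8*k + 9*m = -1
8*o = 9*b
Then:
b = -64/73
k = -45/292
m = 9/73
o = -72/73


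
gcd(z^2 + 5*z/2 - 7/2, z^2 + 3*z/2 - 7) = z + 7/2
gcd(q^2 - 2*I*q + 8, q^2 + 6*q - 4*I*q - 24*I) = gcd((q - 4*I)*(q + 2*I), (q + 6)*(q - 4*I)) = q - 4*I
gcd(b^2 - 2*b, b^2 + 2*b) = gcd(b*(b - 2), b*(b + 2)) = b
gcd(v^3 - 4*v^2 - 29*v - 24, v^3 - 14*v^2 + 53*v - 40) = v - 8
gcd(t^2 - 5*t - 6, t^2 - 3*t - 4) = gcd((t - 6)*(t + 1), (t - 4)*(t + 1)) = t + 1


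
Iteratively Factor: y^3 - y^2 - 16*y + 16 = (y - 4)*(y^2 + 3*y - 4) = (y - 4)*(y - 1)*(y + 4)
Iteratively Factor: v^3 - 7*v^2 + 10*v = (v - 5)*(v^2 - 2*v) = v*(v - 5)*(v - 2)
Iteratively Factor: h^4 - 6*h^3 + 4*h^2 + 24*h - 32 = (h - 4)*(h^3 - 2*h^2 - 4*h + 8) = (h - 4)*(h - 2)*(h^2 - 4) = (h - 4)*(h - 2)^2*(h + 2)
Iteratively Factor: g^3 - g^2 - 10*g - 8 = (g - 4)*(g^2 + 3*g + 2) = (g - 4)*(g + 1)*(g + 2)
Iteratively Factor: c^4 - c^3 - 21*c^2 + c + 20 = (c - 1)*(c^3 - 21*c - 20) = (c - 5)*(c - 1)*(c^2 + 5*c + 4) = (c - 5)*(c - 1)*(c + 4)*(c + 1)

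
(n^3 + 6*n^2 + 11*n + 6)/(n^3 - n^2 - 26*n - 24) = (n^2 + 5*n + 6)/(n^2 - 2*n - 24)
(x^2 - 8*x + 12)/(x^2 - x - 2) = (x - 6)/(x + 1)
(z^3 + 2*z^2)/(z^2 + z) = z*(z + 2)/(z + 1)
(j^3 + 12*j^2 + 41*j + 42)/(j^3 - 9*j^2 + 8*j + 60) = (j^2 + 10*j + 21)/(j^2 - 11*j + 30)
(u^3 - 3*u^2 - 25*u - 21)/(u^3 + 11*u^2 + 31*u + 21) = (u - 7)/(u + 7)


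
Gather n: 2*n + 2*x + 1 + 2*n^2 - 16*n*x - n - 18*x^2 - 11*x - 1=2*n^2 + n*(1 - 16*x) - 18*x^2 - 9*x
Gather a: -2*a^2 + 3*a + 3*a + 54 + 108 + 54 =-2*a^2 + 6*a + 216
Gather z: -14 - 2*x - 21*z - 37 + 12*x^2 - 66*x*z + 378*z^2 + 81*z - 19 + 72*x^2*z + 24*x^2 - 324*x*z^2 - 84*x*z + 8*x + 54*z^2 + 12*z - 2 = 36*x^2 + 6*x + z^2*(432 - 324*x) + z*(72*x^2 - 150*x + 72) - 72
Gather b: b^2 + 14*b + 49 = b^2 + 14*b + 49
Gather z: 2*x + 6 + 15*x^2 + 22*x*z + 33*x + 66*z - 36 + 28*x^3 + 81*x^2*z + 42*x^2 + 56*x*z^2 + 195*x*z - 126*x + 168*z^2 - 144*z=28*x^3 + 57*x^2 - 91*x + z^2*(56*x + 168) + z*(81*x^2 + 217*x - 78) - 30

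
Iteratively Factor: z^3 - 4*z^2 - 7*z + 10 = (z - 1)*(z^2 - 3*z - 10) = (z - 5)*(z - 1)*(z + 2)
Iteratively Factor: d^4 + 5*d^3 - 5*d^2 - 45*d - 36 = (d + 4)*(d^3 + d^2 - 9*d - 9) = (d + 1)*(d + 4)*(d^2 - 9) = (d + 1)*(d + 3)*(d + 4)*(d - 3)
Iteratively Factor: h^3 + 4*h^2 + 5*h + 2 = (h + 1)*(h^2 + 3*h + 2) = (h + 1)*(h + 2)*(h + 1)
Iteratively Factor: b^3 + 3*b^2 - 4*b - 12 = (b - 2)*(b^2 + 5*b + 6) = (b - 2)*(b + 2)*(b + 3)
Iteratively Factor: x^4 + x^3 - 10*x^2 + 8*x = (x - 1)*(x^3 + 2*x^2 - 8*x) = (x - 2)*(x - 1)*(x^2 + 4*x) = (x - 2)*(x - 1)*(x + 4)*(x)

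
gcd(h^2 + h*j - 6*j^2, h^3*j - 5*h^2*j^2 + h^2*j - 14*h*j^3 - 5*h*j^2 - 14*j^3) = 1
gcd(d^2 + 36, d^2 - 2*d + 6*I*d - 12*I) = d + 6*I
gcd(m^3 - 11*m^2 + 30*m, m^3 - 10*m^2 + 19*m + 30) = m^2 - 11*m + 30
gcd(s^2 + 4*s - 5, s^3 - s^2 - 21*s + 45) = s + 5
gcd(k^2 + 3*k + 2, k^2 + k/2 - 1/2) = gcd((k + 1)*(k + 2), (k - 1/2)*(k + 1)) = k + 1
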